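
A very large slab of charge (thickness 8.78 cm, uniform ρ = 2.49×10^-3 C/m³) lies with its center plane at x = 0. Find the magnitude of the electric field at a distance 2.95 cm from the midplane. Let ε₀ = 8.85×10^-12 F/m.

By symmetry E is perpendicular to the slab. A Gaussian pillbox from −2.95 cm to +2.95 cm (face area A) lies entirely within the slab.
Q_enc = ρ·(2x)·A and flux = 2EA, so 2EA = 2ρxA/ε₀ ⇒ E = |ρ|x/ε₀.
E = (2.49×10^-3)(0.0295)/(8.85×10^-12) = 8.30×10^6 N/C.

|E| ≈ 8.30×10^6 N/C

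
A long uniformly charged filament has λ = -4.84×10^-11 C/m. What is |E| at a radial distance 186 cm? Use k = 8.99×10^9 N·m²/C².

|E| = 0.468 V/m

Coaxial Gaussian cylinder, radius r = 186 cm, length L.
Q_enc = λL, so λ_enc = -4.84e-11 C/m.
By Gauss's law (flux through the curved wall only), E·2πrL = λ_enc L/ε₀.
E = 2k|λ_enc|/r = 2(8.99×10^9)(4.84×10^-11)/(1.86) = 0.468 N/C.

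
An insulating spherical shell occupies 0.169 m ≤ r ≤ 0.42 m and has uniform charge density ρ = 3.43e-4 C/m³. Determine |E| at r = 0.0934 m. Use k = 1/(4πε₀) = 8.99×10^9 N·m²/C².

E = 0 (no enclosed charge)

Take a concentric spherical Gaussian surface of radius r = 0.0934 m (r < 0.169 m, inside the empty cavity).
No charge is enclosed, so by Gauss's law E·4πr² = 0 ⇒ E = 0.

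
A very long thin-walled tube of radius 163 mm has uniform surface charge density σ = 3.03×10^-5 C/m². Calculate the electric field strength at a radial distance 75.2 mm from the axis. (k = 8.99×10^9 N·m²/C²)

By cylindrical symmetry E is radial; use a coaxial Gaussian cylinder of radius 75.2 mm and length L (r < 163 mm, inside the shell).
All the surface charge lies outside this cylinder: Q_enc = 0, hence E = 0.

E = 0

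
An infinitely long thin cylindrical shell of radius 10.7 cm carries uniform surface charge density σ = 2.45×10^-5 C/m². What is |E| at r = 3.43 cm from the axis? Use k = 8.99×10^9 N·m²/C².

Coaxial Gaussian cylinder, radius r = 3.43 cm, length L (r < 10.7 cm, inside the shell).
No charge is enclosed, so Gauss's law gives E·2πrL = 0 ⇒ E = 0.

|E| = 0 N/C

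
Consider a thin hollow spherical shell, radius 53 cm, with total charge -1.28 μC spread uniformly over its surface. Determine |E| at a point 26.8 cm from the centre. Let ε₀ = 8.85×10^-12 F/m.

Take a concentric spherical Gaussian surface of radius r = 26.8 cm (inside the shell, r < 53 cm).
All the charge is outside the Gaussian surface: Q_enc = 0, hence E = 0 everywhere inside the shell.

E = 0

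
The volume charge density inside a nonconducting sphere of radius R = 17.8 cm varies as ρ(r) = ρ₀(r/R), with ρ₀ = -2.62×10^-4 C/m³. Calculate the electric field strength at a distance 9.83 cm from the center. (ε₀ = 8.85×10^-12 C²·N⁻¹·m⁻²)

|E| = 4.02×10^5 N/C

Use a concentric Gaussian sphere at r = 9.83 cm (r < R).
Integrate the density: Q_enc = 4π ∫₀^r ρ₀(r'/R)^1 r'² dr' = 4πρ₀ r^4/(4·R) = -4.318e-7 C.
By Gauss's law, ∮E·dA = E·4πr² = Q_enc/ε₀.
E = |Q_enc|/(4πε₀r²) = (4.318e-7)/(4π·8.85×10^-12·(0.0983)²) = 4.02e5 N/C.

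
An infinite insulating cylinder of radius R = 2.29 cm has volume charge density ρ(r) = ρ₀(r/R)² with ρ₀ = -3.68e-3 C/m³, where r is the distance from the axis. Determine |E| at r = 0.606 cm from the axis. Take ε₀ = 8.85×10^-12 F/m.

Coaxial Gaussian cylinder, radius r = 0.606 cm, length L (r < R).
Integrating ρ over the cross-section to radius r: λ_enc = (2πρ₀/R²) ∫₀^r r'^3 dr' = 2πρ₀ r^4/(4·R²) = -1.487×10^-8 C/m.
Gauss's law: E·2πrL = λ_enc L/ε₀.
E = |λ_enc|/(2πε₀r) = (1.487×10^-8)/(2π·8.85×10^-12·0.00606) = 4.41×10^4 N/C.

E ≈ 4.41×10^4 N/C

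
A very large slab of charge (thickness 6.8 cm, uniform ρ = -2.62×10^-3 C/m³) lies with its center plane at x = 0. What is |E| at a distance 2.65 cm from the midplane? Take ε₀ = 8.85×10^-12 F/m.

By symmetry E is perpendicular to the slab. A Gaussian pillbox from −2.65 cm to +2.65 cm (face area A) lies entirely within the slab.
Q_enc = ρ·(2x)·A and flux = 2EA, so 2EA = 2ρxA/ε₀ ⇒ E = |ρ|x/ε₀.
E = (2.62e-3)(0.0265)/(8.85×10^-12) = 7.85×10^6 N/C.

E = 7.85×10^6 V/m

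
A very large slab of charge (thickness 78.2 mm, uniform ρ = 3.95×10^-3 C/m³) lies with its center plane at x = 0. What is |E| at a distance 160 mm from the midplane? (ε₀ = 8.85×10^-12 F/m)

The point |x| = 160 mm lies outside the slab (half-thickness 0.0391 m). A symmetric pillbox spanning the full slab encloses Q_enc = ρ·d·A.
Flux = 2EA ⇒ E = |ρ|d/(2ε₀), independent of distance outside.
E = (3.95×10^-3)(0.0782)/(2·8.85×10^-12) = 1.75×10^7 N/C.

E ≈ 1.75×10^7 N/C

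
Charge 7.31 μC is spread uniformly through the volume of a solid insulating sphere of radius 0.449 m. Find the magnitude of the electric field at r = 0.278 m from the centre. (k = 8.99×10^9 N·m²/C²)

By spherical symmetry E is radial; choose a Gaussian sphere of radius r = 0.278 m (r < R).
Only the charge within r is enclosed: Q_enc = Q·(r/R)³ = (7.31 μC)·(0.278 m/0.449 m)³ = 1.735×10^-6 C.
By Gauss's law, ∮E·dA = E·4πr² = Q_enc/ε₀.
E = k|Q_enc|/r² = (8.99×10^9)(1.735×10^-6)/(0.278)² = 2.02×10^5 N/C.

E ≈ 2.02×10^5 V/m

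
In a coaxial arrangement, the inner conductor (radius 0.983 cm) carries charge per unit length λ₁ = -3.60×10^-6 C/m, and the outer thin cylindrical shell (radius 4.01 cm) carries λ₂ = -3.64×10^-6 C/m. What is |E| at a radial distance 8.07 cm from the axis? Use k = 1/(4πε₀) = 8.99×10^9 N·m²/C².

By cylindrical symmetry E is radial; use a coaxial Gaussian cylinder of radius 8.07 cm and length L (r > 4.01 cm, enclosing both).
λ_enc = λ₁ + λ₂ = (-3.60e-6) + (-3.64e-6) = -7.24e-6 C/m.
Applying ∮E·dA = Q_enc/ε₀ with the end caps contributing no flux:
E = 2k|λ_enc|/r = 2(8.99×10^9)(7.24×10^-6)/(0.0807) = 1.61×10^6 N/C.

|E| = 1.61e6 N/C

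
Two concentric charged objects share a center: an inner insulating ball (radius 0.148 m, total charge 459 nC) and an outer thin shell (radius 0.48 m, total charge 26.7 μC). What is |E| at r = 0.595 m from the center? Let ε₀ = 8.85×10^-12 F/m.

Take a concentric spherical Gaussian surface of radius r = 0.595 m (r > 0.48 m, enclosing both).
Q_enc = (459 nC) + (26.7 μC) = 2.716e-5 C.
Gauss's law: E·4πr² = Q_enc/ε₀.
E = |Q_enc|/(4πε₀r²) = (2.716×10^-5)/(4π·8.85×10^-12·(0.595)²) = 6.90×10^5 N/C.

E ≈ 6.90×10^5 N/C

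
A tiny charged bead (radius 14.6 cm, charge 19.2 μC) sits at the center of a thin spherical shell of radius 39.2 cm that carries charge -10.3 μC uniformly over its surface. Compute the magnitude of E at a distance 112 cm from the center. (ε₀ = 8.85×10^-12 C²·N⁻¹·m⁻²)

E ≈ 6.38e4 N/C

Use a concentric Gaussian sphere at r = 112 cm (r > 39.2 cm, enclosing both).
Q_enc = (19.2 μC) + (-10.3 μC) = 8.90×10^-6 C.
By Gauss's law, ∮E·dA = E·4πr² = Q_enc/ε₀.
E = |Q_enc|/(4πε₀r²) = (8.90e-6)/(4π·8.85×10^-12·(1.12)²) = 6.38×10^4 N/C.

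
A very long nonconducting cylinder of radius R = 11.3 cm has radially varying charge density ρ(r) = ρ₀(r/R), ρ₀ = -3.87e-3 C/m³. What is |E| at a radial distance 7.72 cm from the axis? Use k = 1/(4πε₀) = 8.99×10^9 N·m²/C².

|E| = 7.69e6 N/C

Take a coaxial cylindrical Gaussian surface of radius r = 7.72 cm and length L (r < R).
Integrating ρ over the cross-section to radius r: λ_enc = (2πρ₀/R) ∫₀^r r'^2 dr' = 2πρ₀ r^3/(3·R) = -3.30×10^-5 C/m.
Applying ∮E·dA = Q_enc/ε₀ with the end caps contributing no flux:
E = 2k|λ_enc|/r = 2(8.99×10^9)(3.30e-5)/(0.0772) = 7.69×10^6 N/C.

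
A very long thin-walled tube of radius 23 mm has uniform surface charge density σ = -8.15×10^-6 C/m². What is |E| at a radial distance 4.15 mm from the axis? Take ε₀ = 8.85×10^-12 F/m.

|E| = 0 N/C

Choose a coaxial cylinder of radius r = 4.15 mm (arbitrary length L) as the Gaussian surface (r < 23 mm, inside the shell).
No charge is enclosed, so Gauss's law gives E·2πrL = 0 ⇒ E = 0.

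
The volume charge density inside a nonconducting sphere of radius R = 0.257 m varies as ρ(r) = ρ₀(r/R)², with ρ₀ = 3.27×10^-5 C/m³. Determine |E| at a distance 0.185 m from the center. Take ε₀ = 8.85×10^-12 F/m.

By spherical symmetry E is radial; choose a Gaussian sphere of radius r = 0.185 m (r < R).
Integrate the density: Q_enc = 4π ∫₀^r ρ₀(r'/R)^2 r'² dr' = 4πρ₀ r^5/(5·R²) = 2.696×10^-7 C.
Applying ∮E·dA = Q_enc/ε₀ with Φ = E(4πr²):
E = |Q_enc|/(4πε₀r²) = (2.696e-7)/(4π·8.85×10^-12·(0.185)²) = 7.08e4 N/C.

E ≈ 7.08×10^4 N/C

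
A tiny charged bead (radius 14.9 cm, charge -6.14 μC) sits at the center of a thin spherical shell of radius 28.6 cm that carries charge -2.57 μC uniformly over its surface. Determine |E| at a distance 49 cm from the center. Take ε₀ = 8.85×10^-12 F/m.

3.26×10^5 V/m

Use a concentric Gaussian sphere at r = 49 cm (r > 28.6 cm, enclosing both).
Q_enc = (-6.14 μC) + (-2.57 μC) = -8.71e-6 C.
Applying ∮E·dA = Q_enc/ε₀ with Φ = E(4πr²):
E = |Q_enc|/(4πε₀r²) = (8.71×10^-6)/(4π·8.85×10^-12·(0.49)²) = 3.26×10^5 N/C.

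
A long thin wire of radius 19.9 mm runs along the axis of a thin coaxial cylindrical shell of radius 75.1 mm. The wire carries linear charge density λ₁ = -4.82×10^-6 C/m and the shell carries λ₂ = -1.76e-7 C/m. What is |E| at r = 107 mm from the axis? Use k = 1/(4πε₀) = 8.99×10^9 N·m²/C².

Take a coaxial cylindrical Gaussian surface of radius r = 107 mm and length L (r > 75.1 mm, enclosing both).
λ_enc = λ₁ + λ₂ = (-4.82e-6) + (-1.76×10^-7) = -4.996×10^-6 C/m.
Applying ∮E·dA = Q_enc/ε₀ with the end caps contributing no flux:
E = 2k|λ_enc|/r = 2(8.99×10^9)(4.996e-6)/(0.107) = 8.40×10^5 N/C.

|E| ≈ 8.40e5 N/C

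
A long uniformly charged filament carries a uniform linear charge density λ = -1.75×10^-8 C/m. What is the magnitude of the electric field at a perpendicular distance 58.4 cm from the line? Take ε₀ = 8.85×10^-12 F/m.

539 N/C

Take a coaxial cylindrical Gaussian surface of radius r = 58.4 cm and length L.
Q_enc = λL, so λ_enc = -1.75×10^-8 C/m.
Since E is radial and uniform over the curved surface, Φ = E·2πrL = Q_enc/ε₀ = λ_enc L/ε₀.
E = |λ_enc|/(2πε₀r) = (1.75e-8)/(2π·8.85×10^-12·0.584) = 539 N/C.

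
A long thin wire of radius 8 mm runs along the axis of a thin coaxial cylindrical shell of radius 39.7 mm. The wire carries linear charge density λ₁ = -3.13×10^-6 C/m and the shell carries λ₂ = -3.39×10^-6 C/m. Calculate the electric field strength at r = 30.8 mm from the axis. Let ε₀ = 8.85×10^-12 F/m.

Take a coaxial cylindrical Gaussian surface of radius r = 30.8 mm and length L (between the conductors, 8 mm < r < 39.7 mm).
The shell at 39.7 mm lies outside the Gaussian surface, so λ_enc = λ₁ = -3.13×10^-6 C/m.
Gauss's law: E·2πrL = λ_enc L/ε₀.
E = |λ_enc|/(2πε₀r) = (3.13×10^-6)/(2π·8.85×10^-12·0.0308) = 1.83e6 N/C.

|E| = 1.83e6 N/C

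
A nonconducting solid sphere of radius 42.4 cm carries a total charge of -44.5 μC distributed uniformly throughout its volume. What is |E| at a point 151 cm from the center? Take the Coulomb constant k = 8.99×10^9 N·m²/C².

By spherical symmetry E is radial; choose a Gaussian sphere of radius r = 151 cm (r > R, so the entire charge is enclosed).
Q_enc = -44.5 μC = -4.45e-5 C.
Gauss's law: E·4πr² = Q_enc/ε₀.
E = k|Q_enc|/r² = (8.99×10^9)(4.45×10^-5)/(1.51)² = 1.75×10^5 N/C.

E = 1.75×10^5 V/m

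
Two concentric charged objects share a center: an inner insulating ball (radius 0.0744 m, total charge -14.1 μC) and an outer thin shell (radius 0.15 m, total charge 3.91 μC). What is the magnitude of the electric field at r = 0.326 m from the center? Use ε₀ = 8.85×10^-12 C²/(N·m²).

E ≈ 8.62e5 N/C

Symmetry ⇒ E = E(r) r̂. Gaussian sphere of radius r = 0.326 m (r > 0.15 m, enclosing both).
Q_enc = (-14.1 μC) + (3.91 μC) = -1.019e-5 C.
Applying ∮E·dA = Q_enc/ε₀ with Φ = E(4πr²):
E = |Q_enc|/(4πε₀r²) = (1.019e-5)/(4π·8.85×10^-12·(0.326)²) = 8.62×10^5 N/C.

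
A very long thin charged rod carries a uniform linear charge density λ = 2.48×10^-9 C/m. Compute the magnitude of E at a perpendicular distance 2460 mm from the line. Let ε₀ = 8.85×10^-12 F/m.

Choose a coaxial cylinder of radius r = 2460 mm (arbitrary length L) as the Gaussian surface.
Q_enc = λL, so λ_enc = 2.48×10^-9 C/m.
Since E is radial and uniform over the curved surface, Φ = E·2πrL = Q_enc/ε₀ = λ_enc L/ε₀.
E = |λ_enc|/(2πε₀r) = (2.48e-9)/(2π·8.85×10^-12·2.46) = 18.1 N/C.

E = 18.1 N/C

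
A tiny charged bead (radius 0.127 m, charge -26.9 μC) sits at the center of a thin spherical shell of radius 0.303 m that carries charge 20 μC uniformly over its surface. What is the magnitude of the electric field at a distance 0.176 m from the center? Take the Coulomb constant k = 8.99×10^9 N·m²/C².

|E| = 7.81×10^6 N/C

By spherical symmetry E is radial; choose a Gaussian sphere of radius r = 0.176 m (between the bodies, 0.127 m < r < 0.303 m).
Only the inner charge is enclosed; the outer shell contributes nothing inside itself. Q_enc = -26.9 μC = -2.69×10^-5 C.
By Gauss's law, ∮E·dA = E·4πr² = Q_enc/ε₀.
E = k|Q_enc|/r² = (8.99×10^9)(2.69×10^-5)/(0.176)² = 7.81×10^6 N/C.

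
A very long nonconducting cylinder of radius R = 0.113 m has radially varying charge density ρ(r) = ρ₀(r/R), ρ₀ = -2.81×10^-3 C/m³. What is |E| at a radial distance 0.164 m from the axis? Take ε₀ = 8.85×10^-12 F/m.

|E| = 8.24×10^6 N/C

Choose a coaxial cylinder of radius r = 0.164 m (arbitrary length L) as the Gaussian surface (r > R, full charge per length enclosed).
λ_enc = 2π ∫₀^R ρ₀(r'/R)^1 r' dr' = 2πρ₀R²/3 = -7.515×10^-5 C/m.
Applying ∮E·dA = Q_enc/ε₀ with the end caps contributing no flux:
E = |λ_enc|/(2πε₀r) = (7.515×10^-5)/(2π·8.85×10^-12·0.164) = 8.24×10^6 N/C.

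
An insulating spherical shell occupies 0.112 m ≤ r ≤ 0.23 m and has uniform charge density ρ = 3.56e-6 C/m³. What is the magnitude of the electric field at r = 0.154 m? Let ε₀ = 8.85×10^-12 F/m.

E = 1.27×10^4 N/C

Symmetry ⇒ E = E(r) r̂. Gaussian sphere of radius r = 0.154 m (within the shell material, 0.112 m < r < 0.23 m).
Enclosed charge is the volume from a to r: Q_enc = (4π/3)ρ(r³ − a³) = 3.351×10^-8 C.
By Gauss's law, ∮E·dA = E·4πr² = Q_enc/ε₀.
E = |Q_enc|/(4πε₀r²) = (3.351e-8)/(4π·8.85×10^-12·(0.154)²) = 1.27×10^4 N/C.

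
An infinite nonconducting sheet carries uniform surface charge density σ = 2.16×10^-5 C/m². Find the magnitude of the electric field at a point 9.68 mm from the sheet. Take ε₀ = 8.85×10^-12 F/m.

Choose a cylindrical pillbox piercing the sheet, end faces (area A) parallel to it.
Only the two end caps contribute flux: Φ = 2EA. With Q_enc = σA, Gauss's law gives E = |σ|/(2ε₀).
E = |σ|/(2ε₀) = (2.16×10^-5)/(2·8.85×10^-12) = 1.22e6 N/C.

E ≈ 1.22e6 V/m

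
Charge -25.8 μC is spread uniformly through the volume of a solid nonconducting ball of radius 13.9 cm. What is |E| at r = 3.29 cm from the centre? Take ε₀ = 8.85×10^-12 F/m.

Symmetry ⇒ E = E(r) r̂. Gaussian sphere of radius r = 3.29 cm (r < R).
Only the charge within r is enclosed: Q_enc = Q·(r/R)³ = (-25.8 μC)·(3.29 cm/13.9 cm)³ = -3.421×10^-7 C.
By Gauss's law, ∮E·dA = E·4πr² = Q_enc/ε₀.
E = |Q_enc|/(4πε₀r²) = (3.421×10^-7)/(4π·8.85×10^-12·(0.0329)²) = 2.84×10^6 N/C.

E ≈ 2.84e6 N/C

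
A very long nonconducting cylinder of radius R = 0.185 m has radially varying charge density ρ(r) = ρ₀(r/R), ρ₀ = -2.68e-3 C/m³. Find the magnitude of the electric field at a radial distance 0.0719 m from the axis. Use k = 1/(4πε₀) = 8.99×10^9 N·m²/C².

Take a coaxial cylindrical Gaussian surface of radius r = 0.0719 m and length L (r < R).
λ_enc = ∫₀^r ρ(r')·2πr' dr' = (2πρ₀/R)·r^3/3 = -1.128e-5 C/m.
By Gauss's law (flux through the curved wall only), E·2πrL = λ_enc L/ε₀.
E = 2k|λ_enc|/r = 2(8.99×10^9)(1.128×10^-5)/(0.0719) = 2.82×10^6 N/C.

|E| ≈ 2.82e6 N/C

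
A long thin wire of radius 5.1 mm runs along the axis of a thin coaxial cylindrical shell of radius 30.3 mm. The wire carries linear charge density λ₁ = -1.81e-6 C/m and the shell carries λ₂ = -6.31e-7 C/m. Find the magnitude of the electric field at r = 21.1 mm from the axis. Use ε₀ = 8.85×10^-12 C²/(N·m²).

|E| ≈ 1.54×10^6 N/C

Take a coaxial cylindrical Gaussian surface of radius r = 21.1 mm and length L (between the conductors, 5.1 mm < r < 30.3 mm).
Only the inner wire is enclosed; the outer shell contributes nothing inside itself. λ_enc = λ₁ = -1.81e-6 C/m.
Gauss's law: E·2πrL = λ_enc L/ε₀.
E = |λ_enc|/(2πε₀r) = (1.81×10^-6)/(2π·8.85×10^-12·0.0211) = 1.54e6 N/C.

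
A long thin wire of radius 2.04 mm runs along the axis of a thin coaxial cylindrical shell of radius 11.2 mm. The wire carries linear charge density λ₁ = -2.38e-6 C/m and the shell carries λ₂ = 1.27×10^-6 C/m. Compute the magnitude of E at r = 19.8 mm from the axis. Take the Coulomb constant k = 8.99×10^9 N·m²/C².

|E| ≈ 1.01×10^6 N/C

Choose a coaxial cylinder of radius r = 19.8 mm (arbitrary length L) as the Gaussian surface (r > 11.2 mm, enclosing both).
λ_enc = λ₁ + λ₂ = (-2.38×10^-6) + (1.27e-6) = -1.11e-6 C/m.
By Gauss's law (flux through the curved wall only), E·2πrL = λ_enc L/ε₀.
E = 2k|λ_enc|/r = 2(8.99×10^9)(1.11×10^-6)/(0.0198) = 1.01e6 N/C.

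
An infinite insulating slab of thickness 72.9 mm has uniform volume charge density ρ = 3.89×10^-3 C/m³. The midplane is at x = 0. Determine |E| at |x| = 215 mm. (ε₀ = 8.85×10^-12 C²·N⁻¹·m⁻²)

E ≈ 1.60×10^7 N/C

The point |x| = 215 mm lies outside the slab (half-thickness 0.03645 m). A symmetric pillbox spanning the full slab encloses Q_enc = ρ·d·A.
Flux = 2EA ⇒ E = |ρ|d/(2ε₀), independent of distance outside.
E = (3.89×10^-3)(0.0729)/(2·8.85×10^-12) = 1.60×10^7 N/C.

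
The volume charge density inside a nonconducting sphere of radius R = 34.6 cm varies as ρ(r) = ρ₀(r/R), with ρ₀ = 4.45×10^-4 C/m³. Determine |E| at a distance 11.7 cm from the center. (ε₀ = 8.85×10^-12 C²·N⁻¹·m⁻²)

E = 4.97e5 N/C

Symmetry ⇒ E = E(r) r̂. Gaussian sphere of radius r = 11.7 cm (r < R).
Q_enc = ∫₀^r ρ(r')·4πr'² dr' = (4πρ₀/R) ∫₀^r r'^3 dr' = 4πρ₀ r^4/(4·R) = 7.571e-7 C.
Gauss's law: E·4πr² = Q_enc/ε₀.
E = |Q_enc|/(4πε₀r²) = (7.571×10^-7)/(4π·8.85×10^-12·(0.117)²) = 4.97×10^5 N/C.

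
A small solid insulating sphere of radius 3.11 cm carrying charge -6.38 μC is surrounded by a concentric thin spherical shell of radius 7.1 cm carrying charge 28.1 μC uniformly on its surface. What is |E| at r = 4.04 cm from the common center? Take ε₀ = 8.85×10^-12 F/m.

|E| ≈ 3.51×10^7 N/C

Take a concentric spherical Gaussian surface of radius r = 4.04 cm (between the bodies, 3.11 cm < r < 7.1 cm).
Only the inner charge is enclosed; the outer shell contributes nothing inside itself. Q_enc = -6.38 μC = -6.38e-6 C.
Since E is radial and uniform over the Gaussian sphere, Φ = E·4πr² = Q_enc/ε₀.
E = |Q_enc|/(4πε₀r²) = (6.38e-6)/(4π·8.85×10^-12·(0.0404)²) = 3.51e7 N/C.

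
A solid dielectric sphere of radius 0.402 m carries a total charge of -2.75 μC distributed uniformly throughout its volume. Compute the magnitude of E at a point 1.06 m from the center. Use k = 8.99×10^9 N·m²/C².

By spherical symmetry E is radial; choose a Gaussian sphere of radius r = 1.06 m (r > R, so the entire charge is enclosed).
Q_enc = -2.75 μC = -2.75×10^-6 C.
Since E is radial and uniform over the Gaussian sphere, Φ = E·4πr² = Q_enc/ε₀.
E = k|Q_enc|/r² = (8.99×10^9)(2.75e-6)/(1.06)² = 2.20e4 N/C.

E = 2.20e4 N/C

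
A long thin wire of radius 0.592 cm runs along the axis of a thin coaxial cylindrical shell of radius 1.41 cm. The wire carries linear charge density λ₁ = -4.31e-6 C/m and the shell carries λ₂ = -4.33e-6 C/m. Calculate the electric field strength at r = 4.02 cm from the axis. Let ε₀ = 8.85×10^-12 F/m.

|E| = 3.87e6 N/C

Take a coaxial cylindrical Gaussian surface of radius r = 4.02 cm and length L (r > 1.41 cm, enclosing both).
λ_enc = λ₁ + λ₂ = (-4.31e-6) + (-4.33×10^-6) = -8.64×10^-6 C/m.
Applying ∮E·dA = Q_enc/ε₀ with the end caps contributing no flux:
E = |λ_enc|/(2πε₀r) = (8.64×10^-6)/(2π·8.85×10^-12·0.0402) = 3.87×10^6 N/C.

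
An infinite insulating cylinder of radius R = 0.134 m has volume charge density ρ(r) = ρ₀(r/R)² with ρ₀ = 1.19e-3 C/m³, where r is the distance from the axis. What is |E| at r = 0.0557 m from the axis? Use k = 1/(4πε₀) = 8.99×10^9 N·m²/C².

E ≈ 3.23e5 V/m

Take a coaxial cylindrical Gaussian surface of radius r = 0.0557 m and length L (r < R).
Integrating ρ over the cross-section to radius r: λ_enc = (2πρ₀/R²) ∫₀^r r'^3 dr' = 2πρ₀ r^4/(4·R²) = 1.002e-6 C/m.
Since E is radial and uniform over the curved surface, Φ = E·2πrL = Q_enc/ε₀ = λ_enc L/ε₀.
E = 2k|λ_enc|/r = 2(8.99×10^9)(1.002×10^-6)/(0.0557) = 3.23×10^5 N/C.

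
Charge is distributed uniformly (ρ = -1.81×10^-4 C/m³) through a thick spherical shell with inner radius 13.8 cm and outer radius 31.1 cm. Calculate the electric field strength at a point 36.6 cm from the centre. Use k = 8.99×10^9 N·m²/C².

E ≈ 1.40e6 V/m

Use a concentric Gaussian sphere at r = 36.6 cm (r > 31.1 cm, enclosing the whole shell).
Q_enc = ρ·(4π/3)(b³ − a³) = (-1.81e-4)·(4π/3)·((0.311)³ − (0.138)³) = -2.081e-5 C.
Since E is radial and uniform over the Gaussian sphere, Φ = E·4πr² = Q_enc/ε₀.
E = k|Q_enc|/r² = (8.99×10^9)(2.081×10^-5)/(0.366)² = 1.40×10^6 N/C.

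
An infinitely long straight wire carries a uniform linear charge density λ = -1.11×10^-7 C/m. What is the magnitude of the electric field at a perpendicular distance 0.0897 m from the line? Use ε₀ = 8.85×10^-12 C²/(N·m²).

Coaxial Gaussian cylinder, radius r = 0.0897 m, length L.
Q_enc = λL, so λ_enc = -1.11×10^-7 C/m.
Applying ∮E·dA = Q_enc/ε₀ with the end caps contributing no flux:
E = |λ_enc|/(2πε₀r) = (1.11e-7)/(2π·8.85×10^-12·0.0897) = 2.23×10^4 N/C.

|E| = 2.23e4 N/C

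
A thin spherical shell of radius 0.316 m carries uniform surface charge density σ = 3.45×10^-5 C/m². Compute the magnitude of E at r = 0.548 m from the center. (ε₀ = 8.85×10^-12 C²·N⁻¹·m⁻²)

1.30×10^6 N/C

Symmetry ⇒ E = E(r) r̂. Gaussian sphere of radius r = 0.548 m (r > 0.316 m).
The entire shell is enclosed: Q_enc = σ·4πR² = (3.45×10^-5)·4π·(0.316)² = 4.329e-5 C.
Gauss's law: E·4πr² = Q_enc/ε₀.
E = |Q_enc|/(4πε₀r²) = (4.329×10^-5)/(4π·8.85×10^-12·(0.548)²) = 1.30×10^6 N/C.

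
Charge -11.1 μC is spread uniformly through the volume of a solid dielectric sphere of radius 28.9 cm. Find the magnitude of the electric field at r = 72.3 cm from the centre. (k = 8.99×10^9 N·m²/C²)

By spherical symmetry E is radial; choose a Gaussian sphere of radius r = 72.3 cm (r > R, so the entire charge is enclosed).
Q_enc = -11.1 μC = -1.11×10^-5 C.
Gauss's law: E·4πr² = Q_enc/ε₀.
E = k|Q_enc|/r² = (8.99×10^9)(1.11×10^-5)/(0.723)² = 1.91×10^5 N/C.

|E| ≈ 1.91×10^5 N/C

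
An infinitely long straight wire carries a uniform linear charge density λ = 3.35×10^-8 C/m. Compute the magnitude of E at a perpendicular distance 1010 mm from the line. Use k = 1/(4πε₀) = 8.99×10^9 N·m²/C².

596 V/m

Coaxial Gaussian cylinder, radius r = 1010 mm, length L.
Q_enc = λL, so λ_enc = 3.35×10^-8 C/m.
Gauss's law: E·2πrL = λ_enc L/ε₀.
E = 2k|λ_enc|/r = 2(8.99×10^9)(3.35×10^-8)/(1.01) = 596 N/C.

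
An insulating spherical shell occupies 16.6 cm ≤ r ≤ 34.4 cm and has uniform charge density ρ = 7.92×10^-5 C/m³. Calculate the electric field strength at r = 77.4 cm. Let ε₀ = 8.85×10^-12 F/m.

Take a concentric spherical Gaussian surface of radius r = 77.4 cm (r > 34.4 cm, enclosing the whole shell).
Q_enc = ρ·(4π/3)(b³ − a³) = (7.92e-5)·(4π/3)·((0.344)³ − (0.166)³) = 1.199×10^-5 C.
By Gauss's law, ∮E·dA = E·4πr² = Q_enc/ε₀.
E = |Q_enc|/(4πε₀r²) = (1.199×10^-5)/(4π·8.85×10^-12·(0.774)²) = 1.80×10^5 N/C.

E ≈ 1.80×10^5 N/C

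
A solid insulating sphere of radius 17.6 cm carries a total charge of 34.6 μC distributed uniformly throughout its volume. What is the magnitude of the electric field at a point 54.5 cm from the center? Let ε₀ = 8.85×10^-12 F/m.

By spherical symmetry E is radial; choose a Gaussian sphere of radius r = 54.5 cm (r > R, so the entire charge is enclosed).
Q_enc = 34.6 μC = 3.46e-5 C.
Gauss's law: E·4πr² = Q_enc/ε₀.
E = |Q_enc|/(4πε₀r²) = (3.46×10^-5)/(4π·8.85×10^-12·(0.545)²) = 1.05e6 N/C.

1.05e6 N/C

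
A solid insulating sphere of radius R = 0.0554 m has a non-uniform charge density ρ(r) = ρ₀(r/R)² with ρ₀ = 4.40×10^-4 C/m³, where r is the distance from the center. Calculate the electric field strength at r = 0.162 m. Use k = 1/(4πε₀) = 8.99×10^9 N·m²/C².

E ≈ 6.44×10^4 N/C

By spherical symmetry E is radial; choose a Gaussian sphere of radius r = 0.162 m (r > R, all charge enclosed).
Q_enc = 4π ∫₀^R ρ₀(r'/R)^2 r'² dr' = 4πρ₀R³/5 = 1.88e-7 C.
By Gauss's law, ∮E·dA = E·4πr² = Q_enc/ε₀.
E = k|Q_enc|/r² = (8.99×10^9)(1.88e-7)/(0.162)² = 6.44×10^4 N/C.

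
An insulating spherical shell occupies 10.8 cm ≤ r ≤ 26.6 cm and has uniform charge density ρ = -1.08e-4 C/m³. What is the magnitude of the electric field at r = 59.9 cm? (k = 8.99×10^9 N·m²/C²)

E ≈ 1.99×10^5 V/m

Take a concentric spherical Gaussian surface of radius r = 59.9 cm (r > 26.6 cm, enclosing the whole shell).
Q_enc = ρ·(4π/3)(b³ − a³) = (-1.08×10^-4)·(4π/3)·((0.266)³ − (0.108)³) = -7.945e-6 C.
Applying ∮E·dA = Q_enc/ε₀ with Φ = E(4πr²):
E = k|Q_enc|/r² = (8.99×10^9)(7.945×10^-6)/(0.599)² = 1.99×10^5 N/C.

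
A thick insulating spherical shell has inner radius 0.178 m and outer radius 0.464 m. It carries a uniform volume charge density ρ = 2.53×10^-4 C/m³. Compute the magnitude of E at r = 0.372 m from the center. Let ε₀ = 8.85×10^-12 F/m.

Symmetry ⇒ E = E(r) r̂. Gaussian sphere of radius r = 0.372 m (within the shell material, 0.178 m < r < 0.464 m).
Only the shell between 0.178 m and r is enclosed: Q_enc = ρ·(4π/3)(r³ − a³) = (2.53×10^-4)·(4π/3)·((0.372)³ − (0.178)³) = 4.858×10^-5 C.
Gauss's law: E·4πr² = Q_enc/ε₀.
E = |Q_enc|/(4πε₀r²) = (4.858e-5)/(4π·8.85×10^-12·(0.372)²) = 3.16×10^6 N/C.

3.16×10^6 V/m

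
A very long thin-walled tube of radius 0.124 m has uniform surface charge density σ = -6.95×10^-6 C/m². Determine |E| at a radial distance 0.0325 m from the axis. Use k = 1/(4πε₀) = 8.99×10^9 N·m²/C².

E = 0 (no enclosed charge)

Coaxial Gaussian cylinder, radius r = 0.0325 m, length L (r < 0.124 m, inside the shell).
All the surface charge lies outside this cylinder: Q_enc = 0, hence E = 0.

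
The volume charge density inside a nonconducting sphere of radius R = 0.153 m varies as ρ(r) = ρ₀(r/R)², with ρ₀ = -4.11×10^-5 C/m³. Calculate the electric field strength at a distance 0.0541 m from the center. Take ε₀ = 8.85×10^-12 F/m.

By spherical symmetry E is radial; choose a Gaussian sphere of radius r = 0.0541 m (r < R).
Q_enc = ∫₀^r ρ(r')·4πr'² dr' = (4πρ₀/R²) ∫₀^r r'^4 dr' = 4πρ₀ r^5/(5·R²) = -2.045×10^-9 C.
By Gauss's law, ∮E·dA = E·4πr² = Q_enc/ε₀.
E = |Q_enc|/(4πε₀r²) = (2.045×10^-9)/(4π·8.85×10^-12·(0.0541)²) = 6.28e3 N/C.

E = 6.28×10^3 V/m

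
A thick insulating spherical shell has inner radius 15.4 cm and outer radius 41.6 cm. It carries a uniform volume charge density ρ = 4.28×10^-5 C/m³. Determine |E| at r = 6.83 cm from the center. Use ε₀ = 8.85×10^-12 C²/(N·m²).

By spherical symmetry E is radial; choose a Gaussian sphere of radius r = 6.83 cm (r < 15.4 cm, inside the empty cavity).
Q_enc = 0 (all charge lies at larger r); Gauss's law gives E = 0.

E = 0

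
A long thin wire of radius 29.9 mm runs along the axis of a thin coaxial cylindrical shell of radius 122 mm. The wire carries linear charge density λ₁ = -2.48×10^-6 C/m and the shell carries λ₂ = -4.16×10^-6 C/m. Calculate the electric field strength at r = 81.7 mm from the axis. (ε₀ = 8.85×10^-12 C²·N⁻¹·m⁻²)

By cylindrical symmetry E is radial; use a coaxial Gaussian cylinder of radius 81.7 mm and length L (between the conductors, 29.9 mm < r < 122 mm).
Only the inner wire is enclosed; the outer shell contributes nothing inside itself. λ_enc = λ₁ = -2.48×10^-6 C/m.
Applying ∮E·dA = Q_enc/ε₀ with the end caps contributing no flux:
E = |λ_enc|/(2πε₀r) = (2.48×10^-6)/(2π·8.85×10^-12·0.0817) = 5.46e5 N/C.

|E| = 5.46e5 V/m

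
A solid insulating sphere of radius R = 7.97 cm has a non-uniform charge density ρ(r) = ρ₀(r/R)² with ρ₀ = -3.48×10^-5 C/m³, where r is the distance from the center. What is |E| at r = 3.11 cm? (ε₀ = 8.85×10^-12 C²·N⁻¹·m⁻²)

E = 3.72×10^3 N/C

Use a concentric Gaussian sphere at r = 3.11 cm (r < R).
Q_enc = ∫₀^r ρ(r')·4πr'² dr' = (4πρ₀/R²) ∫₀^r r'^4 dr' = 4πρ₀ r^5/(5·R²) = -4.006×10^-10 C.
Since E is radial and uniform over the Gaussian sphere, Φ = E·4πr² = Q_enc/ε₀.
E = |Q_enc|/(4πε₀r²) = (4.006×10^-10)/(4π·8.85×10^-12·(0.0311)²) = 3.72×10^3 N/C.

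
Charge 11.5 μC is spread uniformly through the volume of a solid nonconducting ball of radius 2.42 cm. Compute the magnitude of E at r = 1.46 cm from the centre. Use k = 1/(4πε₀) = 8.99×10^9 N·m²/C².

E = 1.07×10^8 N/C

By spherical symmetry E is radial; choose a Gaussian sphere of radius r = 1.46 cm (r < R).
Only the charge within r is enclosed: Q_enc = Q·(r/R)³ = (11.5 μC)·(1.46 cm/2.42 cm)³ = 2.525×10^-6 C.
Gauss's law: E·4πr² = Q_enc/ε₀.
E = k|Q_enc|/r² = (8.99×10^9)(2.525e-6)/(0.0146)² = 1.07×10^8 N/C.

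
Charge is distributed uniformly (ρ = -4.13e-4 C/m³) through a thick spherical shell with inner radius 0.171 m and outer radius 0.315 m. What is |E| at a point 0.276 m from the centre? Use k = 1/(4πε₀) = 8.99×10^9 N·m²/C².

3.27e6 N/C

Use a concentric Gaussian sphere at r = 0.276 m (within the shell material, 0.171 m < r < 0.315 m).
Only the shell between 0.171 m and r is enclosed: Q_enc = ρ·(4π/3)(r³ − a³) = (-4.13×10^-4)·(4π/3)·((0.276)³ − (0.171)³) = -2.772e-5 C.
By Gauss's law, ∮E·dA = E·4πr² = Q_enc/ε₀.
E = k|Q_enc|/r² = (8.99×10^9)(2.772×10^-5)/(0.276)² = 3.27×10^6 N/C.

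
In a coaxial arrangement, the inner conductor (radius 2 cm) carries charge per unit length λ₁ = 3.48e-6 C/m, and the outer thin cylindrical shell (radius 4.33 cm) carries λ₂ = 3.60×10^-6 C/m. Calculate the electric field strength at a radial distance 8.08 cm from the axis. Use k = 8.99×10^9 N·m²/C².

|E| = 1.58×10^6 N/C

Coaxial Gaussian cylinder, radius r = 8.08 cm, length L (r > 4.33 cm, enclosing both).
λ_enc = λ₁ + λ₂ = (3.48e-6) + (3.60e-6) = 7.08e-6 C/m.
Gauss's law: E·2πrL = λ_enc L/ε₀.
E = 2k|λ_enc|/r = 2(8.99×10^9)(7.08×10^-6)/(0.0808) = 1.58×10^6 N/C.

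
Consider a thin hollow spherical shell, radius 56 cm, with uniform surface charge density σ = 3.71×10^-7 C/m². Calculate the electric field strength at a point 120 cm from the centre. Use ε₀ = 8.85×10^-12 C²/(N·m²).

By spherical symmetry E is radial; choose a Gaussian sphere of radius r = 120 cm (r > 56 cm).
The entire shell is enclosed: Q_enc = σ·4πR² = (3.71×10^-7)·4π·(0.56)² = 1.462×10^-6 C.
Gauss's law: E·4πr² = Q_enc/ε₀.
E = |Q_enc|/(4πε₀r²) = (1.462e-6)/(4π·8.85×10^-12·(1.2)²) = 9.13×10^3 N/C.

|E| ≈ 9.13×10^3 N/C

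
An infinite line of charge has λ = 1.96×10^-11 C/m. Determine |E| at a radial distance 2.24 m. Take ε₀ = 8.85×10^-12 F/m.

Choose a coaxial cylinder of radius r = 2.24 m (arbitrary length L) as the Gaussian surface.
Q_enc = λL, so λ_enc = 1.96e-11 C/m.
Since E is radial and uniform over the curved surface, Φ = E·2πrL = Q_enc/ε₀ = λ_enc L/ε₀.
E = |λ_enc|/(2πε₀r) = (1.96e-11)/(2π·8.85×10^-12·2.24) = 0.157 N/C.

|E| ≈ 0.157 V/m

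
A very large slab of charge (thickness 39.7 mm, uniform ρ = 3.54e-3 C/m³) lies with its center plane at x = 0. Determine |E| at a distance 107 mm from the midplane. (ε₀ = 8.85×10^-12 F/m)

The point |x| = 107 mm lies outside the slab (half-thickness 0.01985 m). A symmetric pillbox spanning the full slab encloses Q_enc = ρ·d·A.
Flux = 2EA ⇒ E = |ρ|d/(2ε₀), independent of distance outside.
E = (3.54e-3)(0.0397)/(2·8.85×10^-12) = 7.94×10^6 N/C.

|E| = 7.94×10^6 N/C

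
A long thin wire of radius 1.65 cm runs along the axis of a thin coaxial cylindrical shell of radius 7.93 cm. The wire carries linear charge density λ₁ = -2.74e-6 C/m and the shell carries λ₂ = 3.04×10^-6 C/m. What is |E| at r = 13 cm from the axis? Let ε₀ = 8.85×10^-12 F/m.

4.15e4 V/m

By cylindrical symmetry E is radial; use a coaxial Gaussian cylinder of radius 13 cm and length L (r > 7.93 cm, enclosing both).
λ_enc = λ₁ + λ₂ = (-2.74e-6) + (3.04×10^-6) = 3.00×10^-7 C/m.
Applying ∮E·dA = Q_enc/ε₀ with the end caps contributing no flux:
E = |λ_enc|/(2πε₀r) = (3.00×10^-7)/(2π·8.85×10^-12·0.13) = 4.15×10^4 N/C.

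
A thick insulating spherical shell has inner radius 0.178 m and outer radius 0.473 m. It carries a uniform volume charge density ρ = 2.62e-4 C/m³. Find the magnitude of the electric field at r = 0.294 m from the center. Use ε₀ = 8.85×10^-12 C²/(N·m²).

Symmetry ⇒ E = E(r) r̂. Gaussian sphere of radius r = 0.294 m (within the shell material, 0.178 m < r < 0.473 m).
Enclosed charge is the volume from a to r: Q_enc = (4π/3)ρ(r³ − a³) = 2.17×10^-5 C.
Applying ∮E·dA = Q_enc/ε₀ with Φ = E(4πr²):
E = |Q_enc|/(4πε₀r²) = (2.17×10^-5)/(4π·8.85×10^-12·(0.294)²) = 2.26e6 N/C.

E = 2.26×10^6 N/C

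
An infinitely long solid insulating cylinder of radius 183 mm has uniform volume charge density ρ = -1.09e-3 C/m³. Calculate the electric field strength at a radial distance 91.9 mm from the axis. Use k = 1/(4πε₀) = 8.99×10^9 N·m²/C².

E ≈ 5.66e6 N/C

By cylindrical symmetry E is radial; use a coaxial Gaussian cylinder of radius 91.9 mm and length L (r < R).
Enclosed charge per unit length: λ_enc = ρ·πr² = (-1.09×10^-3)π(0.0919)² = -2.892e-5 C/m.
By Gauss's law (flux through the curved wall only), E·2πrL = λ_enc L/ε₀.
E = 2k|λ_enc|/r = 2(8.99×10^9)(2.892×10^-5)/(0.0919) = 5.66×10^6 N/C.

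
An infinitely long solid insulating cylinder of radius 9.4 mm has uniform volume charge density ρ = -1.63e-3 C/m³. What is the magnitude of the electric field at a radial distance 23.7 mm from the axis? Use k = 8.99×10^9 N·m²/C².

Take a coaxial cylindrical Gaussian surface of radius r = 23.7 mm and length L (r > 9.4 mm, full cross-section enclosed).
λ_enc = ρ·πR² = (-1.63×10^-3)π(0.0094)² = -4.525×10^-7 C/m.
Applying ∮E·dA = Q_enc/ε₀ with the end caps contributing no flux:
E = 2k|λ_enc|/r = 2(8.99×10^9)(4.525e-7)/(0.0237) = 3.43×10^5 N/C.

|E| = 3.43e5 V/m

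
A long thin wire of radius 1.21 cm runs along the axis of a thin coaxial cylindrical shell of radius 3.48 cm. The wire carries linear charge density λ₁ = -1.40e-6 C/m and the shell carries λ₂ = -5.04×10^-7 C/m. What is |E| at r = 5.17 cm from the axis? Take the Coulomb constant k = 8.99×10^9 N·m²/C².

6.62e5 N/C

By cylindrical symmetry E is radial; use a coaxial Gaussian cylinder of radius 5.17 cm and length L (r > 3.48 cm, enclosing both).
λ_enc = λ₁ + λ₂ = (-1.40e-6) + (-5.04×10^-7) = -1.904×10^-6 C/m.
Since E is radial and uniform over the curved surface, Φ = E·2πrL = Q_enc/ε₀ = λ_enc L/ε₀.
E = 2k|λ_enc|/r = 2(8.99×10^9)(1.904×10^-6)/(0.0517) = 6.62×10^5 N/C.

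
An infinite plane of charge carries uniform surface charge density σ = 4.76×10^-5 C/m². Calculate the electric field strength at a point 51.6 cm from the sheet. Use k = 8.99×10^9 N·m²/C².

Choose a cylindrical pillbox piercing the sheet, end faces (area A) parallel to it.
Flux Φ = 2EA and Q_enc = σA, so 2EA = σA/ε₀ ⇒ E = |σ|/(2ε₀), independent of distance.
E = 2πk|σ| = 2π(8.99×10^9)(4.76×10^-5) = 2.69×10^6 N/C.

|E| ≈ 2.69×10^6 V/m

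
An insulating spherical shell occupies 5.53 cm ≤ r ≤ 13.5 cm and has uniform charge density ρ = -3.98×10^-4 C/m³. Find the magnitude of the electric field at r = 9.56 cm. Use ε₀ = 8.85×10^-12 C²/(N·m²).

Symmetry ⇒ E = E(r) r̂. Gaussian sphere of radius r = 9.56 cm (within the shell material, 5.53 cm < r < 13.5 cm).
Only the shell between 5.53 cm and r is enclosed: Q_enc = ρ·(4π/3)(r³ − a³) = (-3.98×10^-4)·(4π/3)·((0.0956)³ − (0.0553)³) = -1.175e-6 C.
Gauss's law: E·4πr² = Q_enc/ε₀.
E = |Q_enc|/(4πε₀r²) = (1.175e-6)/(4π·8.85×10^-12·(0.0956)²) = 1.16×10^6 N/C.

|E| ≈ 1.16×10^6 N/C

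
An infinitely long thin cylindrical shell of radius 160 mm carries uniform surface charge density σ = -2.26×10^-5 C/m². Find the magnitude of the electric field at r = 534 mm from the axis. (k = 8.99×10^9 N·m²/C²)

7.65e5 N/C

By cylindrical symmetry E is radial; use a coaxial Gaussian cylinder of radius 534 mm and length L (r > 160 mm).
The whole shell is enclosed: λ_enc = σ·2πR = (-2.26×10^-5)·2π·(0.16) = -2.272×10^-5 C/m.
Applying ∮E·dA = Q_enc/ε₀ with the end caps contributing no flux:
E = 2k|λ_enc|/r = 2(8.99×10^9)(2.272×10^-5)/(0.534) = 7.65×10^5 N/C.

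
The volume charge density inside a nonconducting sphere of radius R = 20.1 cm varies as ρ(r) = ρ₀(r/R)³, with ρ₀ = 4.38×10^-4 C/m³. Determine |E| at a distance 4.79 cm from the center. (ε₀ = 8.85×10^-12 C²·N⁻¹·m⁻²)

Symmetry ⇒ E = E(r) r̂. Gaussian sphere of radius r = 4.79 cm (r < R).
Q_enc = ∫₀^r ρ(r')·4πr'² dr' = (4πρ₀/R³) ∫₀^r r'^5 dr' = 4πρ₀ r^6/(6·R³) = 1.364e-9 C.
Applying ∮E·dA = Q_enc/ε₀ with Φ = E(4πr²):
E = |Q_enc|/(4πε₀r²) = (1.364e-9)/(4π·8.85×10^-12·(0.0479)²) = 5.35×10^3 N/C.

E = 5.35×10^3 N/C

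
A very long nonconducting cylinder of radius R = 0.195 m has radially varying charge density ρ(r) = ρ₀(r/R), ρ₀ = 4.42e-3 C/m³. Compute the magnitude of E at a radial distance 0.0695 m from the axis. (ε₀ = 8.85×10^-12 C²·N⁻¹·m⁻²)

4.12e6 N/C

Coaxial Gaussian cylinder, radius r = 0.0695 m, length L (r < R).
λ_enc = ∫₀^r ρ(r')·2πr' dr' = (2πρ₀/R)·r^3/3 = 1.594e-5 C/m.
Gauss's law: E·2πrL = λ_enc L/ε₀.
E = |λ_enc|/(2πε₀r) = (1.594×10^-5)/(2π·8.85×10^-12·0.0695) = 4.12×10^6 N/C.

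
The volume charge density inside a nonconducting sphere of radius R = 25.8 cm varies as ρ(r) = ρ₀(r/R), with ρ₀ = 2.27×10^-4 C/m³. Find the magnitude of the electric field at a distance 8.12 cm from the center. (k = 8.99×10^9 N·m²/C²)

1.64×10^5 N/C

By spherical symmetry E is radial; choose a Gaussian sphere of radius r = 8.12 cm (r < R).
Integrate the density: Q_enc = 4π ∫₀^r ρ₀(r'/R)^1 r'² dr' = 4πρ₀ r^4/(4·R) = 1.202e-7 C.
By Gauss's law, ∮E·dA = E·4πr² = Q_enc/ε₀.
E = k|Q_enc|/r² = (8.99×10^9)(1.202e-7)/(0.0812)² = 1.64×10^5 N/C.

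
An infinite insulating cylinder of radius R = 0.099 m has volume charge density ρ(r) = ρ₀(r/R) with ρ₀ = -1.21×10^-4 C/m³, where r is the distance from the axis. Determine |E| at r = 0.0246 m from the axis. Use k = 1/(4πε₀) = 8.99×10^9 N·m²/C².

E = 2.79e4 N/C

Choose a coaxial cylinder of radius r = 0.0246 m (arbitrary length L) as the Gaussian surface (r < R).
Integrating ρ over the cross-section to radius r: λ_enc = (2πρ₀/R) ∫₀^r r'^2 dr' = 2πρ₀ r^3/(3·R) = -3.811×10^-8 C/m.
Gauss's law: E·2πrL = λ_enc L/ε₀.
E = 2k|λ_enc|/r = 2(8.99×10^9)(3.811e-8)/(0.0246) = 2.79×10^4 N/C.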